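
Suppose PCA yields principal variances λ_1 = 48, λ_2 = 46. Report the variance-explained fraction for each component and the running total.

Step 1 — total variance = trace(Sigma) = Σ λ_i = 48 + 46 = 94.

Step 2 — fraction explained by component i = λ_i / Σ λ:
  PC1: 48/94 = 0.5106
  PC2: 46/94 = 0.4894

Step 3 — cumulative fraction after k components = (λ_1 + ... + λ_k) / Σ λ:
  k = 1: 48/94 = 0.5106
  k = 2: (48 + 46)/94 = 94/94 = 1

Summary (fraction, with percent):

explained: PC1 0.5106 (51.06%), PC2 0.4894 (48.94%);  cumulative: 0.5106, 1


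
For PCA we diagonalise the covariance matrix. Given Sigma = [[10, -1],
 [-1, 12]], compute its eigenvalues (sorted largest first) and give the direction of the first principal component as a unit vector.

Step 1 — characteristic polynomial of 2×2 Sigma:
  det(Sigma - λI) = λ² - trace · λ + det = 0.
  trace = 10 + 12 = 22, det = 10·12 - (-1)² = 119.
Step 2 — discriminant:
  Δ = trace² - 4·det = 484 - 476 = 8.
Step 3 — eigenvalues:
  λ = (trace ± √Δ)/2 = (22 ± 2.8284)/2,
  λ_1 = 12.4142,  λ_2 = 9.5858.

Step 4 — unit eigenvector for λ_1: solve (Sigma - λ_1 I)v = 0. First row:
  (10 - 12.4142)·v_x + (-1)·v_y = 0, i.e. (-2.4142)·v_x + (-1)·v_y = 0,
  so v ∝ (b, λ_1 - a) = (-1, 2.4142); multiply by -1 so the first entry is positive: u = (1, -2.4142).
  ||u|| = √((1)² + (-2.4142)²) = √(6.8284) ≈ 2.6131,
  v_1 = u/||u|| ≈ (0.3827, -0.9239) (||v_1|| = 1).

λ_1 = 12.4142,  λ_2 = 9.5858;  v_1 ≈ (0.3827, -0.9239)


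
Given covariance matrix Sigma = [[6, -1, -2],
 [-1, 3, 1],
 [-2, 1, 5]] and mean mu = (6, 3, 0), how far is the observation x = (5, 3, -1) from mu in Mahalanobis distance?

Step 1 — centre the observation: (x - mu) = (-1, 0, -1).

Step 2 — invert Sigma (cofactor / det for 3×3, or solve directly):
  Sigma^{-1} = [[0.1972, 0.0423, 0.0704],
 [0.0423, 0.3662, -0.0563],
 [0.0704, -0.0563, 0.2394]].

Step 3 — form the quadratic (x - mu)^T · Sigma^{-1} · (x - mu):
  Sigma^{-1} · (x - mu) = (-0.2676, 0.0141, -0.3099).
  (x - mu)^T · [Sigma^{-1} · (x - mu)] = (-1)·(-0.2676) + (0)·(0.0141) + (-1)·(-0.3099) = 0.5775.

Step 4 — take square root: d = √(0.5775) ≈ 0.7599.

d(x, mu) = √(0.5775) ≈ 0.7599


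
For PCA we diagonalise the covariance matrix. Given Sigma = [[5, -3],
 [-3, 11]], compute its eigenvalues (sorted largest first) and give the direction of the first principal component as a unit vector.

Step 1 — characteristic polynomial of 2×2 Sigma:
  det(Sigma - λI) = λ² - trace · λ + det = 0.
  trace = 5 + 11 = 16, det = 5·11 - (-3)² = 46.
Step 2 — discriminant:
  Δ = trace² - 4·det = 256 - 184 = 72.
Step 3 — eigenvalues:
  λ = (trace ± √Δ)/2 = (16 ± 8.4853)/2,
  λ_1 = 12.2426,  λ_2 = 3.7574.

Step 4 — unit eigenvector for λ_1: solve (Sigma - λ_1 I)v = 0. First row:
  (5 - 12.2426)·v_x + (-3)·v_y = 0, i.e. (-7.2426)·v_x + (-3)·v_y = 0,
  so v ∝ (b, λ_1 - a) = (-3, 7.2426); multiply by -1 so the first entry is positive: u = (3, -7.2426).
  ||u|| = √((3)² + (-7.2426)²) = √(61.4558) ≈ 7.8394,
  v_1 = u/||u|| ≈ (0.3827, -0.9239) (||v_1|| = 1).

λ_1 = 12.2426,  λ_2 = 3.7574;  v_1 ≈ (0.3827, -0.9239)


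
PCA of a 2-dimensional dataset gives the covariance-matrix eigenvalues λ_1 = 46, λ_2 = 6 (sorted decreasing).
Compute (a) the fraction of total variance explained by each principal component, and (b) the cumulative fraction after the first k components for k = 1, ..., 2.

Step 1 — total variance = trace(Sigma) = Σ λ_i = 46 + 6 = 52.

Step 2 — fraction explained by component i = λ_i / Σ λ:
  PC1: 46/52 = 0.8846
  PC2: 6/52 = 0.1154

Step 3 — cumulative fraction after k components = (λ_1 + ... + λ_k) / Σ λ:
  k = 1: 46/52 = 0.8846
  k = 2: (46 + 6)/52 = 52/52 = 1

Summary (fraction, with percent):

explained: PC1 0.8846 (88.46%), PC2 0.1154 (11.54%);  cumulative: 0.8846, 1


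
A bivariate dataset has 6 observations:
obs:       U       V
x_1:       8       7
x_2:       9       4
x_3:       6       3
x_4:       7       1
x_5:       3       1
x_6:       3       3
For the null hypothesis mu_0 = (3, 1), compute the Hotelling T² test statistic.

Step 1 — sample mean vector:
  mean(U) = (8 + 9 + 6 + 7 + 3 + 3) / 6 = 36/6 = 6
  mean(V) = (7 + 4 + 3 + 1 + 1 + 3) / 6 = 19/6 = 3.1667
  x̄ = (6, 3.1667),  deviation x̄ - mu_0 = (6, 3.1667) - (3, 1) = (3, 2.1667).

Step 2 — sample covariance matrix, S[i,j] = (1/(n-1)) · Σ_k (x_{k,i} - mean_i) · (x_{k,j} - mean_j), divisor n-1 = 5:
  S[U,U] = ((2)·(2) + (3)·(3) + (0)·(0) + (1)·(1) + (-3)·(-3) + (-3)·(-3)) / 5 = 32/5 = 6.4
  S[U,V] = ((2)·(3.8333) + (3)·(0.8333) + (0)·(-0.1667) + (1)·(-2.1667) + (-3)·(-2.1667) + (-3)·(-0.1667)) / 5 = 15/5 = 3
  S[V,V] = ((3.8333)·(3.8333) + (0.8333)·(0.8333) + (-0.1667)·(-0.1667) + (-2.1667)·(-2.1667) + (-2.1667)·(-2.1667) + (-0.1667)·(-0.1667)) / 5 = 24.8333/5 = 4.9667
  S = [[6.4, 3],
 [3, 4.9667]].

Step 3 — invert S. det(S) = 6.4·4.9667 - (3)² = 22.7867.
  S^{-1} = (1/det) · [[d, -b], [-b, a]] = [[0.218, -0.1317],
 [-0.1317, 0.2809]].

Step 4 — quadratic form (x̄ - mu_0)^T · S^{-1} · (x̄ - mu_0):
  S^{-1} · (x̄ - mu_0) = (0.3686, 0.2136),
  (x̄ - mu_0)^T · [...] = (3)·(0.3686) + (2.1667)·(0.2136) = 1.5687.

Step 5 — scale by n: T² = 6 · 1.5687 = 9.4119.

T² ≈ 9.4119


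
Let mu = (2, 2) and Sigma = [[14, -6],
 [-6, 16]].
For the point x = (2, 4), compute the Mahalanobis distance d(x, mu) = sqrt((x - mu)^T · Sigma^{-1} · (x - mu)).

Step 1 — centre the observation: (x - mu) = (0, 2).

Step 2 — invert Sigma. det(Sigma) = 14·16 - (-6)² = 188.
  Sigma^{-1} = (1/det) · [[d, -b], [-b, a]] = [[0.0851, 0.0319],
 [0.0319, 0.0745]].

Step 3 — form the quadratic (x - mu)^T · Sigma^{-1} · (x - mu):
  Sigma^{-1} · (x - mu) = (0.0638, 0.1489).
  (x - mu)^T · [Sigma^{-1} · (x - mu)] = (0)·(0.0638) + (2)·(0.1489) = 0.2979.

Step 4 — take square root: d = √(0.2979) ≈ 0.5458.

d(x, mu) = √(0.2979) ≈ 0.5458


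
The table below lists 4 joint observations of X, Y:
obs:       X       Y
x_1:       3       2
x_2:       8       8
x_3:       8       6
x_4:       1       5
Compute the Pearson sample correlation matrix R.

Step 1 — column means:
  mean(X) = (3 + 8 + 8 + 1) / 4 = 20/4 = 5
  mean(Y) = (2 + 8 + 6 + 5) / 4 = 21/4 = 5.25

Step 2 — sample variances and covariances s[i,j] = (1/(n-1)) · Σ_k (x_{k,i} - mean_i) · (x_{k,j} - mean_j), with n-1 = 3:
  s[X,X] = ((-2)·(-2) + (3)·(3) + (3)·(3) + (-4)·(-4)) / 3 = 38/3 = 12.6667
  s[X,Y] = ((-2)·(-3.25) + (3)·(2.75) + (3)·(0.75) + (-4)·(-0.25)) / 3 = 18/3 = 6
  s[Y,Y] = ((-3.25)·(-3.25) + (2.75)·(2.75) + (0.75)·(0.75) + (-0.25)·(-0.25)) / 3 = 18.75/3 = 6.25
  Sample standard deviations s_i = √(s[i,i]):
  s(X) = √(12.6667) = 3.559
  s(Y) = √(6.25) = 2.5

Step 3 — r_{ij} = s_{ij} / (s_i · s_j):
  r[X,X] = 1 (diagonal).
  r[X,Y] = 6 / (3.559 · 2.5) = 6 / 8.8976 = 0.6743
  r[Y,Y] = 1 (diagonal).

R is symmetric with unit diagonal. Assembling:

R = [[1, 0.6743],
 [0.6743, 1]]


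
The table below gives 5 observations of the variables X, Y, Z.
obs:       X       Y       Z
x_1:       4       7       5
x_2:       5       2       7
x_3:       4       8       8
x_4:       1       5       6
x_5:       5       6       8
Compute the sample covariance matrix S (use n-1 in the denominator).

Step 1 — column means:
  mean(X) = (4 + 5 + 4 + 1 + 5) / 5 = 19/5 = 3.8
  mean(Y) = (7 + 2 + 8 + 5 + 6) / 5 = 28/5 = 5.6
  mean(Z) = (5 + 7 + 8 + 6 + 8) / 5 = 34/5 = 6.8

Step 2 — sample covariance S[i,j] = (1/(n-1)) · Σ_k (x_{k,i} - mean_i) · (x_{k,j} - mean_j), with n-1 = 4.
  S[X,X] = ((0.2)·(0.2) + (1.2)·(1.2) + (0.2)·(0.2) + (-2.8)·(-2.8) + (1.2)·(1.2)) / 4 = 10.8/4 = 2.7
  S[X,Y] = ((0.2)·(1.4) + (1.2)·(-3.6) + (0.2)·(2.4) + (-2.8)·(-0.6) + (1.2)·(0.4)) / 4 = -1.4/4 = -0.35
  S[X,Z] = ((0.2)·(-1.8) + (1.2)·(0.2) + (0.2)·(1.2) + (-2.8)·(-0.8) + (1.2)·(1.2)) / 4 = 3.8/4 = 0.95
  S[Y,Y] = ((1.4)·(1.4) + (-3.6)·(-3.6) + (2.4)·(2.4) + (-0.6)·(-0.6) + (0.4)·(0.4)) / 4 = 21.2/4 = 5.3
  S[Y,Z] = ((1.4)·(-1.8) + (-3.6)·(0.2) + (2.4)·(1.2) + (-0.6)·(-0.8) + (0.4)·(1.2)) / 4 = 0.6/4 = 0.15
  S[Z,Z] = ((-1.8)·(-1.8) + (0.2)·(0.2) + (1.2)·(1.2) + (-0.8)·(-0.8) + (1.2)·(1.2)) / 4 = 6.8/4 = 1.7

S is symmetric (S[j,i] = S[i,j]). Assembling:

S = [[2.7, -0.35, 0.95],
 [-0.35, 5.3, 0.15],
 [0.95, 0.15, 1.7]]


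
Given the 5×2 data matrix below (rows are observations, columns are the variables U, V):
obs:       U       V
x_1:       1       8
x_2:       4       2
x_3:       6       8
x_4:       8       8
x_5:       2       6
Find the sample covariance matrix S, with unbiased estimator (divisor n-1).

Step 1 — column means:
  mean(U) = (1 + 4 + 6 + 8 + 2) / 5 = 21/5 = 4.2
  mean(V) = (8 + 2 + 8 + 8 + 6) / 5 = 32/5 = 6.4

Step 2 — sample covariance S[i,j] = (1/(n-1)) · Σ_k (x_{k,i} - mean_i) · (x_{k,j} - mean_j), with n-1 = 4.
  S[U,U] = ((-3.2)·(-3.2) + (-0.2)·(-0.2) + (1.8)·(1.8) + (3.8)·(3.8) + (-2.2)·(-2.2)) / 4 = 32.8/4 = 8.2
  S[U,V] = ((-3.2)·(1.6) + (-0.2)·(-4.4) + (1.8)·(1.6) + (3.8)·(1.6) + (-2.2)·(-0.4)) / 4 = 5.6/4 = 1.4
  S[V,V] = ((1.6)·(1.6) + (-4.4)·(-4.4) + (1.6)·(1.6) + (1.6)·(1.6) + (-0.4)·(-0.4)) / 4 = 27.2/4 = 6.8

S is symmetric (S[j,i] = S[i,j]). Assembling:

S = [[8.2, 1.4],
 [1.4, 6.8]]


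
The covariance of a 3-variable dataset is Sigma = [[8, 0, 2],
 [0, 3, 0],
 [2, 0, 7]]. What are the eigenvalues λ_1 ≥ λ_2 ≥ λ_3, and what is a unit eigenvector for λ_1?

Step 1 — characteristic polynomial p(λ) = det(λI - Sigma) = λ³ - tr·λ² + c_1·λ - det, where tr = trace, c_1 = sum of the principal 2×2 minors, det = det(Sigma):
  tr = 8 + 3 + 7 = 18,
  c_1 = (8·3 - (0)²) + (8·7 - (2)²) + (3·7 - (0)²) = 24 + 52 + 21 = 97,
  det = 8·(3·7 - (0)²) - (0)·((0)·7 - (0)·(2)) + (2)·((0)·(0) - 3·(2)) = 8·(21) - (0)·(0) + (2)·(-6) = 156.
  So p(λ) = λ³ - 18λ² + 97λ - 156.
Step 2 — look for an integer root (rational root theorem: any rational root is an integer divisor of 156). Testing λ = 3:
  p(3) = 27 - 162 + 291 - 156 = 0  ✓
  Dividing out (λ - 3): p(λ) = (λ - 3)(λ² - 15λ + 52).
Step 3 — remaining eigenvalues from the quadratic λ² - 15λ + 52 = 0:
  Δ = 15² - 4·52 = 225 - 208 = 17,  λ = (15 ± √17)/2 = (15 ± 4.1231)/2 ≈ 9.5616 or 5.4384.
  Sorted: λ_1 = 9.5616,  λ_2 = 5.4384,  λ_3 = 3  (check: sum = 18 = tr ✓).

Step 4 — unit eigenvector for λ_1 ≈ 9.5616: v spans the null space of (Sigma - λ_1 I), whose rows are
  r_1 = (-1.5616, 0, 2),  r_2 = (0, -6.5616, 0),  r_3 = (2, 0, -2.5616).
  v is orthogonal to every row, so take v ∝ r_1 × r_2 = ((0)·(0) - (2)·(-6.5616), (2)·(0) - (-1.5616)·(0), (-1.5616)·(-6.5616) - (0)·(0)) ≈ (13.1231, 0, 10.2462).
  Let u = (13.1231, 0, 10.2462).
  ||u|| = √((13.1231)² + (0)² + (10.2462)²) = √(277.2007) ≈ 16.6493,  v_1 = u/||u|| ≈ (0.7882, 0, 0.6154) (||v_1|| = 1).

λ_1 = 9.5616,  λ_2 = 5.4384,  λ_3 = 3;  v_1 ≈ (0.7882, 0, 0.6154)


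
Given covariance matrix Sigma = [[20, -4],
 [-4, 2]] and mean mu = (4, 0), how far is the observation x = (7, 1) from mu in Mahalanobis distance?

Step 1 — centre the observation: (x - mu) = (3, 1).

Step 2 — invert Sigma. det(Sigma) = 20·2 - (-4)² = 24.
  Sigma^{-1} = (1/det) · [[d, -b], [-b, a]] = [[0.0833, 0.1667],
 [0.1667, 0.8333]].

Step 3 — form the quadratic (x - mu)^T · Sigma^{-1} · (x - mu):
  Sigma^{-1} · (x - mu) = (0.4167, 1.3333).
  (x - mu)^T · [Sigma^{-1} · (x - mu)] = (3)·(0.4167) + (1)·(1.3333) = 2.5833.

Step 4 — take square root: d = √(2.5833) ≈ 1.6073.

d(x, mu) = √(2.5833) ≈ 1.6073


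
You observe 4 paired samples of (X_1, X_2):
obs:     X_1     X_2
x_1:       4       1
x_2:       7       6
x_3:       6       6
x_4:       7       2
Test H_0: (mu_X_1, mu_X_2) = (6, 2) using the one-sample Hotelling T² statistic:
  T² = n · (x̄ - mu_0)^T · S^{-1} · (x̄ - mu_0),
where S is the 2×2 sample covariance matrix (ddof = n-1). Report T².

Step 1 — sample mean vector:
  mean(X_1) = (4 + 7 + 6 + 7) / 4 = 24/4 = 6
  mean(X_2) = (1 + 6 + 6 + 2) / 4 = 15/4 = 3.75
  x̄ = (6, 3.75),  deviation x̄ - mu_0 = (6, 3.75) - (6, 2) = (0, 1.75).

Step 2 — sample covariance matrix, S[i,j] = (1/(n-1)) · Σ_k (x_{k,i} - mean_i) · (x_{k,j} - mean_j), divisor n-1 = 3:
  S[X_1,X_1] = ((-2)·(-2) + (1)·(1) + (0)·(0) + (1)·(1)) / 3 = 6/3 = 2
  S[X_1,X_2] = ((-2)·(-2.75) + (1)·(2.25) + (0)·(2.25) + (1)·(-1.75)) / 3 = 6/3 = 2
  S[X_2,X_2] = ((-2.75)·(-2.75) + (2.25)·(2.25) + (2.25)·(2.25) + (-1.75)·(-1.75)) / 3 = 20.75/3 = 6.9167
  S = [[2, 2],
 [2, 6.9167]].

Step 3 — invert S. det(S) = 2·6.9167 - (2)² = 9.8333.
  S^{-1} = (1/det) · [[d, -b], [-b, a]] = [[0.7034, -0.2034],
 [-0.2034, 0.2034]].

Step 4 — quadratic form (x̄ - mu_0)^T · S^{-1} · (x̄ - mu_0):
  S^{-1} · (x̄ - mu_0) = (-0.3559, 0.3559),
  (x̄ - mu_0)^T · [...] = (0)·(-0.3559) + (1.75)·(0.3559) = 0.6229.

Step 5 — scale by n: T² = 4 · 0.6229 = 2.4915.

T² ≈ 2.4915


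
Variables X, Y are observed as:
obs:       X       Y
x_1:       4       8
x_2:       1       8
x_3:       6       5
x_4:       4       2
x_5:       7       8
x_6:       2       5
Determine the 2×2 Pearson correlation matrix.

Step 1 — column means:
  mean(X) = (4 + 1 + 6 + 4 + 7 + 2) / 6 = 24/6 = 4
  mean(Y) = (8 + 8 + 5 + 2 + 8 + 5) / 6 = 36/6 = 6

Step 2 — sample variances and covariances s[i,j] = (1/(n-1)) · Σ_k (x_{k,i} - mean_i) · (x_{k,j} - mean_j), with n-1 = 5:
  s[X,X] = ((0)·(0) + (-3)·(-3) + (2)·(2) + (0)·(0) + (3)·(3) + (-2)·(-2)) / 5 = 26/5 = 5.2
  s[X,Y] = ((0)·(2) + (-3)·(2) + (2)·(-1) + (0)·(-4) + (3)·(2) + (-2)·(-1)) / 5 = 0/5 = 0
  s[Y,Y] = ((2)·(2) + (2)·(2) + (-1)·(-1) + (-4)·(-4) + (2)·(2) + (-1)·(-1)) / 5 = 30/5 = 6
  Sample standard deviations s_i = √(s[i,i]):
  s(X) = √(5.2) = 2.2804
  s(Y) = √(6) = 2.4495

Step 3 — r_{ij} = s_{ij} / (s_i · s_j):
  r[X,X] = 1 (diagonal).
  r[X,Y] = 0 / (2.2804 · 2.4495) = 0 / 5.5857 = 0
  r[Y,Y] = 1 (diagonal).

R is symmetric with unit diagonal. Assembling:

R = [[1, 0],
 [0, 1]]


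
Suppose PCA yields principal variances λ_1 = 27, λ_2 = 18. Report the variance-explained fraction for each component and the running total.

Step 1 — total variance = trace(Sigma) = Σ λ_i = 27 + 18 = 45.

Step 2 — fraction explained by component i = λ_i / Σ λ:
  PC1: 27/45 = 0.6
  PC2: 18/45 = 0.4

Step 3 — cumulative fraction after k components = (λ_1 + ... + λ_k) / Σ λ:
  k = 1: 27/45 = 0.6
  k = 2: (27 + 18)/45 = 45/45 = 1

Summary (fraction, with percent):

explained: PC1 0.6 (60%), PC2 0.4 (40%);  cumulative: 0.6, 1


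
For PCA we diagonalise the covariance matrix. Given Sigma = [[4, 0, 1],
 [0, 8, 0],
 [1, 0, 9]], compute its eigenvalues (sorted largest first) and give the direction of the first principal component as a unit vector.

Step 1 — characteristic polynomial p(λ) = det(λI - Sigma) = λ³ - tr·λ² + c_1·λ - det, where tr = trace, c_1 = sum of the principal 2×2 minors, det = det(Sigma):
  tr = 4 + 8 + 9 = 21,
  c_1 = (4·8 - (0)²) + (4·9 - (1)²) + (8·9 - (0)²) = 32 + 35 + 72 = 139,
  det = 4·(8·9 - (0)²) - (0)·((0)·9 - (0)·(1)) + (1)·((0)·(0) - 8·(1)) = 4·(72) - (0)·(0) + (1)·(-8) = 280.
  So p(λ) = λ³ - 21λ² + 139λ - 280.
Step 2 — look for an integer root (rational root theorem: any rational root is an integer divisor of 280). Testing λ = 8:
  p(8) = 512 - 1344 + 1112 - 280 = 0  ✓
  Dividing out (λ - 8): p(λ) = (λ - 8)(λ² - 13λ + 35).
Step 3 — remaining eigenvalues from the quadratic λ² - 13λ + 35 = 0:
  Δ = 13² - 4·35 = 169 - 140 = 29,  λ = (13 ± √29)/2 = (13 ± 5.3852)/2 ≈ 9.1926 or 3.8074.
  Sorted: λ_1 = 9.1926,  λ_2 = 8,  λ_3 = 3.8074  (check: sum = 21 = tr ✓).

Step 4 — unit eigenvector for λ_1 ≈ 9.1926: v spans the null space of (Sigma - λ_1 I), whose rows are
  r_1 = (-5.1926, 0, 1),  r_2 = (0, -1.1926, 0),  r_3 = (1, 0, -0.1926).
  v is orthogonal to every row, so take v ∝ r_1 × r_2 = ((0)·(0) - (1)·(-1.1926), (1)·(0) - (-5.1926)·(0), (-5.1926)·(-1.1926) - (0)·(0)) ≈ (1.1926, 0, 6.1926).
  Let u = (1.1926, 0, 6.1926).
  ||u|| = √((1.1926)² + (0)² + (6.1926)²) = √(39.7703) ≈ 6.3064,  v_1 = u/||u|| ≈ (0.1891, 0, 0.982) (||v_1|| = 1).

λ_1 = 9.1926,  λ_2 = 8,  λ_3 = 3.8074;  v_1 ≈ (0.1891, 0, 0.982)


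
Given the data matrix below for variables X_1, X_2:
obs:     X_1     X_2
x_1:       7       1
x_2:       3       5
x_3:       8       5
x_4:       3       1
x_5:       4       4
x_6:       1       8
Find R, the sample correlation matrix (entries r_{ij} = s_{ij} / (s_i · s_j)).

Step 1 — column means:
  mean(X_1) = (7 + 3 + 8 + 3 + 4 + 1) / 6 = 26/6 = 4.3333
  mean(X_2) = (1 + 5 + 5 + 1 + 4 + 8) / 6 = 24/6 = 4

Step 2 — sample variances and covariances s[i,j] = (1/(n-1)) · Σ_k (x_{k,i} - mean_i) · (x_{k,j} - mean_j), with n-1 = 5:
  s[X_1,X_1] = ((2.6667)·(2.6667) + (-1.3333)·(-1.3333) + (3.6667)·(3.6667) + (-1.3333)·(-1.3333) + (-0.3333)·(-0.3333) + (-3.3333)·(-3.3333)) / 5 = 35.3333/5 = 7.0667
  s[X_1,X_2] = ((2.6667)·(-3) + (-1.3333)·(1) + (3.6667)·(1) + (-1.3333)·(-3) + (-0.3333)·(0) + (-3.3333)·(4)) / 5 = -15/5 = -3
  s[X_2,X_2] = ((-3)·(-3) + (1)·(1) + (1)·(1) + (-3)·(-3) + (0)·(0) + (4)·(4)) / 5 = 36/5 = 7.2
  Sample standard deviations s_i = √(s[i,i]):
  s(X_1) = √(7.0667) = 2.6583
  s(X_2) = √(7.2) = 2.6833

Step 3 — r_{ij} = s_{ij} / (s_i · s_j):
  r[X_1,X_1] = 1 (diagonal).
  r[X_1,X_2] = -3 / (2.6583 · 2.6833) = -3 / 7.133 = -0.4206
  r[X_2,X_2] = 1 (diagonal).

R is symmetric with unit diagonal. Assembling:

R = [[1, -0.4206],
 [-0.4206, 1]]


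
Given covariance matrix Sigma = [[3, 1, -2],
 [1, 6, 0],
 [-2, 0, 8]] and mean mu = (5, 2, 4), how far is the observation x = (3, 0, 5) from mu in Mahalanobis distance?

Step 1 — centre the observation: (x - mu) = (-2, -2, 1).

Step 2 — invert Sigma (cofactor / det for 3×3, or solve directly):
  Sigma^{-1} = [[0.4286, -0.0714, 0.1071],
 [-0.0714, 0.1786, -0.0179],
 [0.1071, -0.0179, 0.1518]].

Step 3 — form the quadratic (x - mu)^T · Sigma^{-1} · (x - mu):
  Sigma^{-1} · (x - mu) = (-0.6071, -0.2321, -0.0268).
  (x - mu)^T · [Sigma^{-1} · (x - mu)] = (-2)·(-0.6071) + (-2)·(-0.2321) + (1)·(-0.0268) = 1.6518.

Step 4 — take square root: d = √(1.6518) ≈ 1.2852.

d(x, mu) = √(1.6518) ≈ 1.2852


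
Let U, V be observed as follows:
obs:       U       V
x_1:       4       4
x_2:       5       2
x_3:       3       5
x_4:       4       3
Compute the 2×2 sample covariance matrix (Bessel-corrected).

Step 1 — column means:
  mean(U) = (4 + 5 + 3 + 4) / 4 = 16/4 = 4
  mean(V) = (4 + 2 + 5 + 3) / 4 = 14/4 = 3.5

Step 2 — sample covariance S[i,j] = (1/(n-1)) · Σ_k (x_{k,i} - mean_i) · (x_{k,j} - mean_j), with n-1 = 3.
  S[U,U] = ((0)·(0) + (1)·(1) + (-1)·(-1) + (0)·(0)) / 3 = 2/3 = 0.6667
  S[U,V] = ((0)·(0.5) + (1)·(-1.5) + (-1)·(1.5) + (0)·(-0.5)) / 3 = -3/3 = -1
  S[V,V] = ((0.5)·(0.5) + (-1.5)·(-1.5) + (1.5)·(1.5) + (-0.5)·(-0.5)) / 3 = 5/3 = 1.6667

S is symmetric (S[j,i] = S[i,j]). Assembling:

S = [[0.6667, -1],
 [-1, 1.6667]]


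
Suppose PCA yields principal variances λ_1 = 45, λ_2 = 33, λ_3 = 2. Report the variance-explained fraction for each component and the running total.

Step 1 — total variance = trace(Sigma) = Σ λ_i = 45 + 33 + 2 = 80.

Step 2 — fraction explained by component i = λ_i / Σ λ:
  PC1: 45/80 = 0.5625
  PC2: 33/80 = 0.4125
  PC3: 2/80 = 0.025

Step 3 — cumulative fraction after k components = (λ_1 + ... + λ_k) / Σ λ:
  k = 1: 45/80 = 0.5625
  k = 2: (45 + 33)/80 = 78/80 = 0.975
  k = 3: (45 + 33 + 2)/80 = 80/80 = 1

Summary (fraction, with percent):

explained: PC1 0.5625 (56.25%), PC2 0.4125 (41.25%), PC3 0.025 (2.5%);  cumulative: 0.5625, 0.975, 1


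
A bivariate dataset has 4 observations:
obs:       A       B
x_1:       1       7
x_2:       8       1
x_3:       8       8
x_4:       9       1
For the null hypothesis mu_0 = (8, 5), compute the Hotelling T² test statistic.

Step 1 — sample mean vector:
  mean(A) = (1 + 8 + 8 + 9) / 4 = 26/4 = 6.5
  mean(B) = (7 + 1 + 8 + 1) / 4 = 17/4 = 4.25
  x̄ = (6.5, 4.25),  deviation x̄ - mu_0 = (6.5, 4.25) - (8, 5) = (-1.5, -0.75).

Step 2 — sample covariance matrix, S[i,j] = (1/(n-1)) · Σ_k (x_{k,i} - mean_i) · (x_{k,j} - mean_j), divisor n-1 = 3:
  S[A,A] = ((-5.5)·(-5.5) + (1.5)·(1.5) + (1.5)·(1.5) + (2.5)·(2.5)) / 3 = 41/3 = 13.6667
  S[A,B] = ((-5.5)·(2.75) + (1.5)·(-3.25) + (1.5)·(3.75) + (2.5)·(-3.25)) / 3 = -22.5/3 = -7.5
  S[B,B] = ((2.75)·(2.75) + (-3.25)·(-3.25) + (3.75)·(3.75) + (-3.25)·(-3.25)) / 3 = 42.75/3 = 14.25
  S = [[13.6667, -7.5],
 [-7.5, 14.25]].

Step 3 — invert S. det(S) = 13.6667·14.25 - (-7.5)² = 138.5.
  S^{-1} = (1/det) · [[d, -b], [-b, a]] = [[0.1029, 0.0542],
 [0.0542, 0.0987]].

Step 4 — quadratic form (x̄ - mu_0)^T · S^{-1} · (x̄ - mu_0):
  S^{-1} · (x̄ - mu_0) = (-0.1949, -0.1552),
  (x̄ - mu_0)^T · [...] = (-1.5)·(-0.1949) + (-0.75)·(-0.1552) = 0.4088.

Step 5 — scale by n: T² = 4 · 0.4088 = 1.6354.

T² ≈ 1.6354


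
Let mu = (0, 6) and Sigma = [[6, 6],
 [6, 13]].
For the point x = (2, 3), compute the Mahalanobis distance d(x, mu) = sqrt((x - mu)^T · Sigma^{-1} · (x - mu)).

Step 1 — centre the observation: (x - mu) = (2, -3).

Step 2 — invert Sigma. det(Sigma) = 6·13 - (6)² = 42.
  Sigma^{-1} = (1/det) · [[d, -b], [-b, a]] = [[0.3095, -0.1429],
 [-0.1429, 0.1429]].

Step 3 — form the quadratic (x - mu)^T · Sigma^{-1} · (x - mu):
  Sigma^{-1} · (x - mu) = (1.0476, -0.7143).
  (x - mu)^T · [Sigma^{-1} · (x - mu)] = (2)·(1.0476) + (-3)·(-0.7143) = 4.2381.

Step 4 — take square root: d = √(4.2381) ≈ 2.0587.

d(x, mu) = √(4.2381) ≈ 2.0587


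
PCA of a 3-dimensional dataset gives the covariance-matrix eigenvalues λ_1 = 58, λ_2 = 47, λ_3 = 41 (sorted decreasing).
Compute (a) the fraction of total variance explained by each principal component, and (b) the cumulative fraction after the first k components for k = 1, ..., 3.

Step 1 — total variance = trace(Sigma) = Σ λ_i = 58 + 47 + 41 = 146.

Step 2 — fraction explained by component i = λ_i / Σ λ:
  PC1: 58/146 = 0.3973
  PC2: 47/146 = 0.3219
  PC3: 41/146 = 0.2808

Step 3 — cumulative fraction after k components = (λ_1 + ... + λ_k) / Σ λ:
  k = 1: 58/146 = 0.3973
  k = 2: (58 + 47)/146 = 105/146 = 0.7192
  k = 3: (58 + 47 + 41)/146 = 146/146 = 1

Summary (fraction, with percent):

explained: PC1 0.3973 (39.73%), PC2 0.3219 (32.19%), PC3 0.2808 (28.08%);  cumulative: 0.3973, 0.7192, 1


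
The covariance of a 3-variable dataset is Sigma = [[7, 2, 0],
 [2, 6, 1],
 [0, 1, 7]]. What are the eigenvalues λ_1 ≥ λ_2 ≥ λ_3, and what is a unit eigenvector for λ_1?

Step 1 — characteristic polynomial p(λ) = det(λI - Sigma) = λ³ - tr·λ² + c_1·λ - det, where tr = trace, c_1 = sum of the principal 2×2 minors, det = det(Sigma):
  tr = 7 + 6 + 7 = 20,
  c_1 = (7·6 - (2)²) + (7·7 - (0)²) + (6·7 - (1)²) = 38 + 49 + 41 = 128,
  det = 7·(6·7 - (1)²) - (2)·((2)·7 - (1)·(0)) + (0)·((2)·(1) - 6·(0)) = 7·(41) - (2)·(14) + (0)·(2) = 259.
  So p(λ) = λ³ - 20λ² + 128λ - 259.
Step 2 — look for an integer root (rational root theorem: any rational root is an integer divisor of 259). Testing λ = 7:
  p(7) = 343 - 980 + 896 - 259 = 0  ✓
  Dividing out (λ - 7): p(λ) = (λ - 7)(λ² - 13λ + 37).
Step 3 — remaining eigenvalues from the quadratic λ² - 13λ + 37 = 0:
  Δ = 13² - 4·37 = 169 - 148 = 21,  λ = (13 ± √21)/2 = (13 ± 4.5826)/2 ≈ 8.7913 or 4.2087.
  Sorted: λ_1 = 8.7913,  λ_2 = 7,  λ_3 = 4.2087  (check: sum = 20 = tr ✓).

Step 4 — unit eigenvector for λ_1 ≈ 8.7913: v spans the null space of (Sigma - λ_1 I), whose rows are
  r_1 = (-1.7913, 2, 0),  r_2 = (2, -2.7913, 1),  r_3 = (0, 1, -1.7913).
  v is orthogonal to every row, so take v ∝ r_1 × r_2 = ((2)·(1) - (0)·(-2.7913), (0)·(2) - (-1.7913)·(1), (-1.7913)·(-2.7913) - (2)·(2)) ≈ (2, 1.7913, 1).
  Let u = (2, 1.7913, 1).
  ||u|| = √((2)² + (1.7913)² + (1)²) = √(8.2087) ≈ 2.8651,  v_1 = u/||u|| ≈ (0.6981, 0.6252, 0.349) (||v_1|| = 1).

λ_1 = 8.7913,  λ_2 = 7,  λ_3 = 4.2087;  v_1 ≈ (0.6981, 0.6252, 0.349)


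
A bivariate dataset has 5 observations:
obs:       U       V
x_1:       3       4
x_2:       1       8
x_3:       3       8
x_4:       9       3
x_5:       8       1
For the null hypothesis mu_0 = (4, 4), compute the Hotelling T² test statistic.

Step 1 — sample mean vector:
  mean(U) = (3 + 1 + 3 + 9 + 8) / 5 = 24/5 = 4.8
  mean(V) = (4 + 8 + 8 + 3 + 1) / 5 = 24/5 = 4.8
  x̄ = (4.8, 4.8),  deviation x̄ - mu_0 = (4.8, 4.8) - (4, 4) = (0.8, 0.8).

Step 2 — sample covariance matrix, S[i,j] = (1/(n-1)) · Σ_k (x_{k,i} - mean_i) · (x_{k,j} - mean_j), divisor n-1 = 4:
  S[U,U] = ((-1.8)·(-1.8) + (-3.8)·(-3.8) + (-1.8)·(-1.8) + (4.2)·(4.2) + (3.2)·(3.2)) / 4 = 48.8/4 = 12.2
  S[U,V] = ((-1.8)·(-0.8) + (-3.8)·(3.2) + (-1.8)·(3.2) + (4.2)·(-1.8) + (3.2)·(-3.8)) / 4 = -36.2/4 = -9.05
  S[V,V] = ((-0.8)·(-0.8) + (3.2)·(3.2) + (3.2)·(3.2) + (-1.8)·(-1.8) + (-3.8)·(-3.8)) / 4 = 38.8/4 = 9.7
  S = [[12.2, -9.05],
 [-9.05, 9.7]].

Step 3 — invert S. det(S) = 12.2·9.7 - (-9.05)² = 36.4375.
  S^{-1} = (1/det) · [[d, -b], [-b, a]] = [[0.2662, 0.2484],
 [0.2484, 0.3348]].

Step 4 — quadratic form (x̄ - mu_0)^T · S^{-1} · (x̄ - mu_0):
  S^{-1} · (x̄ - mu_0) = (0.4117, 0.4666),
  (x̄ - mu_0)^T · [...] = (0.8)·(0.4117) + (0.8)·(0.4666) = 0.7026.

Step 5 — scale by n: T² = 5 · 0.7026 = 3.5129.

T² ≈ 3.5129


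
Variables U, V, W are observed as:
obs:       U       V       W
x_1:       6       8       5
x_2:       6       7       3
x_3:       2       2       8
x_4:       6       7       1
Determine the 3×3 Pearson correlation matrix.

Step 1 — column means:
  mean(U) = (6 + 6 + 2 + 6) / 4 = 20/4 = 5
  mean(V) = (8 + 7 + 2 + 7) / 4 = 24/4 = 6
  mean(W) = (5 + 3 + 8 + 1) / 4 = 17/4 = 4.25

Step 2 — sample variances and covariances s[i,j] = (1/(n-1)) · Σ_k (x_{k,i} - mean_i) · (x_{k,j} - mean_j), with n-1 = 3:
  s[U,U] = ((1)·(1) + (1)·(1) + (-3)·(-3) + (1)·(1)) / 3 = 12/3 = 4
  s[U,V] = ((1)·(2) + (1)·(1) + (-3)·(-4) + (1)·(1)) / 3 = 16/3 = 5.3333
  s[U,W] = ((1)·(0.75) + (1)·(-1.25) + (-3)·(3.75) + (1)·(-3.25)) / 3 = -15/3 = -5
  s[V,V] = ((2)·(2) + (1)·(1) + (-4)·(-4) + (1)·(1)) / 3 = 22/3 = 7.3333
  s[V,W] = ((2)·(0.75) + (1)·(-1.25) + (-4)·(3.75) + (1)·(-3.25)) / 3 = -18/3 = -6
  s[W,W] = ((0.75)·(0.75) + (-1.25)·(-1.25) + (3.75)·(3.75) + (-3.25)·(-3.25)) / 3 = 26.75/3 = 8.9167
  Sample standard deviations s_i = √(s[i,i]):
  s(U) = √(4) = 2
  s(V) = √(7.3333) = 2.708
  s(W) = √(8.9167) = 2.9861

Step 3 — r_{ij} = s_{ij} / (s_i · s_j):
  r[U,U] = 1 (diagonal).
  r[U,V] = 5.3333 / (2 · 2.708) = 5.3333 / 5.416 = 0.9847
  r[U,W] = -5 / (2 · 2.9861) = -5 / 5.9722 = -0.8372
  r[V,V] = 1 (diagonal).
  r[V,W] = -6 / (2.708 · 2.9861) = -6 / 8.0863 = -0.742
  r[W,W] = 1 (diagonal).

R is symmetric with unit diagonal. Assembling:

R = [[1, 0.9847, -0.8372],
 [0.9847, 1, -0.742],
 [-0.8372, -0.742, 1]]


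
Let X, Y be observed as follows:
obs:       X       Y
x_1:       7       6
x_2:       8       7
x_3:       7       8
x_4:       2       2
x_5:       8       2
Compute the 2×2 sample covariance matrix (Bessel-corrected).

Step 1 — column means:
  mean(X) = (7 + 8 + 7 + 2 + 8) / 5 = 32/5 = 6.4
  mean(Y) = (6 + 7 + 8 + 2 + 2) / 5 = 25/5 = 5

Step 2 — sample covariance S[i,j] = (1/(n-1)) · Σ_k (x_{k,i} - mean_i) · (x_{k,j} - mean_j), with n-1 = 4.
  S[X,X] = ((0.6)·(0.6) + (1.6)·(1.6) + (0.6)·(0.6) + (-4.4)·(-4.4) + (1.6)·(1.6)) / 4 = 25.2/4 = 6.3
  S[X,Y] = ((0.6)·(1) + (1.6)·(2) + (0.6)·(3) + (-4.4)·(-3) + (1.6)·(-3)) / 4 = 14/4 = 3.5
  S[Y,Y] = ((1)·(1) + (2)·(2) + (3)·(3) + (-3)·(-3) + (-3)·(-3)) / 4 = 32/4 = 8

S is symmetric (S[j,i] = S[i,j]). Assembling:

S = [[6.3, 3.5],
 [3.5, 8]]


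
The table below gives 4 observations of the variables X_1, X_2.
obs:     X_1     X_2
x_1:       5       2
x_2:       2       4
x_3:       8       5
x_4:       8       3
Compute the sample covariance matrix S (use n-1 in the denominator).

Step 1 — column means:
  mean(X_1) = (5 + 2 + 8 + 8) / 4 = 23/4 = 5.75
  mean(X_2) = (2 + 4 + 5 + 3) / 4 = 14/4 = 3.5

Step 2 — sample covariance S[i,j] = (1/(n-1)) · Σ_k (x_{k,i} - mean_i) · (x_{k,j} - mean_j), with n-1 = 3.
  S[X_1,X_1] = ((-0.75)·(-0.75) + (-3.75)·(-3.75) + (2.25)·(2.25) + (2.25)·(2.25)) / 3 = 24.75/3 = 8.25
  S[X_1,X_2] = ((-0.75)·(-1.5) + (-3.75)·(0.5) + (2.25)·(1.5) + (2.25)·(-0.5)) / 3 = 1.5/3 = 0.5
  S[X_2,X_2] = ((-1.5)·(-1.5) + (0.5)·(0.5) + (1.5)·(1.5) + (-0.5)·(-0.5)) / 3 = 5/3 = 1.6667

S is symmetric (S[j,i] = S[i,j]). Assembling:

S = [[8.25, 0.5],
 [0.5, 1.6667]]


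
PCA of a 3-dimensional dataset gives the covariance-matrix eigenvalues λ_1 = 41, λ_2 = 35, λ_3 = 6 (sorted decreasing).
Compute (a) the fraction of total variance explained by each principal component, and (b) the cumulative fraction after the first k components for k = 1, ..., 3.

Step 1 — total variance = trace(Sigma) = Σ λ_i = 41 + 35 + 6 = 82.

Step 2 — fraction explained by component i = λ_i / Σ λ:
  PC1: 41/82 = 0.5
  PC2: 35/82 = 0.4268
  PC3: 6/82 = 0.0732

Step 3 — cumulative fraction after k components = (λ_1 + ... + λ_k) / Σ λ:
  k = 1: 41/82 = 0.5
  k = 2: (41 + 35)/82 = 76/82 = 0.9268
  k = 3: (41 + 35 + 6)/82 = 82/82 = 1

Summary (fraction, with percent):

explained: PC1 0.5 (50%), PC2 0.4268 (42.68%), PC3 0.0732 (7.32%);  cumulative: 0.5, 0.9268, 1


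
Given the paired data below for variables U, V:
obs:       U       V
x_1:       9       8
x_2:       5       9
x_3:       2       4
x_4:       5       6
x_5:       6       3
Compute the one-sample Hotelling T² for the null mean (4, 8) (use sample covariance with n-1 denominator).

Step 1 — sample mean vector:
  mean(U) = (9 + 5 + 2 + 5 + 6) / 5 = 27/5 = 5.4
  mean(V) = (8 + 9 + 4 + 6 + 3) / 5 = 30/5 = 6
  x̄ = (5.4, 6),  deviation x̄ - mu_0 = (5.4, 6) - (4, 8) = (1.4, -2).

Step 2 — sample covariance matrix, S[i,j] = (1/(n-1)) · Σ_k (x_{k,i} - mean_i) · (x_{k,j} - mean_j), divisor n-1 = 4:
  S[U,U] = ((3.6)·(3.6) + (-0.4)·(-0.4) + (-3.4)·(-3.4) + (-0.4)·(-0.4) + (0.6)·(0.6)) / 4 = 25.2/4 = 6.3
  S[U,V] = ((3.6)·(2) + (-0.4)·(3) + (-3.4)·(-2) + (-0.4)·(0) + (0.6)·(-3)) / 4 = 11/4 = 2.75
  S[V,V] = ((2)·(2) + (3)·(3) + (-2)·(-2) + (0)·(0) + (-3)·(-3)) / 4 = 26/4 = 6.5
  S = [[6.3, 2.75],
 [2.75, 6.5]].

Step 3 — invert S. det(S) = 6.3·6.5 - (2.75)² = 33.3875.
  S^{-1} = (1/det) · [[d, -b], [-b, a]] = [[0.1947, -0.0824],
 [-0.0824, 0.1887]].

Step 4 — quadratic form (x̄ - mu_0)^T · S^{-1} · (x̄ - mu_0):
  S^{-1} · (x̄ - mu_0) = (0.4373, -0.4927),
  (x̄ - mu_0)^T · [...] = (1.4)·(0.4373) + (-2)·(-0.4927) = 1.5976.

Step 5 — scale by n: T² = 5 · 1.5976 = 7.988.

T² ≈ 7.988


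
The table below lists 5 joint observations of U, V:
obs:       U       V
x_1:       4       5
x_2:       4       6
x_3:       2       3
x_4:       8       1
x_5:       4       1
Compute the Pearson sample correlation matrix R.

Step 1 — column means:
  mean(U) = (4 + 4 + 2 + 8 + 4) / 5 = 22/5 = 4.4
  mean(V) = (5 + 6 + 3 + 1 + 1) / 5 = 16/5 = 3.2

Step 2 — sample variances and covariances s[i,j] = (1/(n-1)) · Σ_k (x_{k,i} - mean_i) · (x_{k,j} - mean_j), with n-1 = 4:
  s[U,U] = ((-0.4)·(-0.4) + (-0.4)·(-0.4) + (-2.4)·(-2.4) + (3.6)·(3.6) + (-0.4)·(-0.4)) / 4 = 19.2/4 = 4.8
  s[U,V] = ((-0.4)·(1.8) + (-0.4)·(2.8) + (-2.4)·(-0.2) + (3.6)·(-2.2) + (-0.4)·(-2.2)) / 4 = -8.4/4 = -2.1
  s[V,V] = ((1.8)·(1.8) + (2.8)·(2.8) + (-0.2)·(-0.2) + (-2.2)·(-2.2) + (-2.2)·(-2.2)) / 4 = 20.8/4 = 5.2
  Sample standard deviations s_i = √(s[i,i]):
  s(U) = √(4.8) = 2.1909
  s(V) = √(5.2) = 2.2804

Step 3 — r_{ij} = s_{ij} / (s_i · s_j):
  r[U,U] = 1 (diagonal).
  r[U,V] = -2.1 / (2.1909 · 2.2804) = -2.1 / 4.996 = -0.4203
  r[V,V] = 1 (diagonal).

R is symmetric with unit diagonal. Assembling:

R = [[1, -0.4203],
 [-0.4203, 1]]


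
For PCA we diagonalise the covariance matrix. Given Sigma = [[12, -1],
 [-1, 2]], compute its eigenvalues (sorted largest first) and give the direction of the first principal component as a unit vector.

Step 1 — characteristic polynomial of 2×2 Sigma:
  det(Sigma - λI) = λ² - trace · λ + det = 0.
  trace = 12 + 2 = 14, det = 12·2 - (-1)² = 23.
Step 2 — discriminant:
  Δ = trace² - 4·det = 196 - 92 = 104.
Step 3 — eigenvalues:
  λ = (trace ± √Δ)/2 = (14 ± 10.198)/2,
  λ_1 = 12.099,  λ_2 = 1.901.

Step 4 — unit eigenvector for λ_1: solve (Sigma - λ_1 I)v = 0. First row:
  (12 - 12.099)·v_x + (-1)·v_y = 0, i.e. (-0.099)·v_x + (-1)·v_y = 0,
  so v ∝ (b, λ_1 - a) = (-1, 0.099); multiply by -1 so the first entry is positive: u = (1, -0.099).
  ||u|| = √((1)² + (-0.099)²) = √(1.0098) ≈ 1.0049,
  v_1 = u/||u|| ≈ (0.9951, -0.0985) (||v_1|| = 1).

λ_1 = 12.099,  λ_2 = 1.901;  v_1 ≈ (0.9951, -0.0985)


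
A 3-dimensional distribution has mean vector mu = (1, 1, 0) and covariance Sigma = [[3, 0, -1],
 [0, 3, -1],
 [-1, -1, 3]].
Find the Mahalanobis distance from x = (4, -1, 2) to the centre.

Step 1 — centre the observation: (x - mu) = (3, -2, 2).

Step 2 — invert Sigma (cofactor / det for 3×3, or solve directly):
  Sigma^{-1} = [[0.381, 0.0476, 0.1429],
 [0.0476, 0.381, 0.1429],
 [0.1429, 0.1429, 0.4286]].

Step 3 — form the quadratic (x - mu)^T · Sigma^{-1} · (x - mu):
  Sigma^{-1} · (x - mu) = (1.3333, -0.3333, 1).
  (x - mu)^T · [Sigma^{-1} · (x - mu)] = (3)·(1.3333) + (-2)·(-0.3333) + (2)·(1) = 6.6667.

Step 4 — take square root: d = √(6.6667) ≈ 2.582.

d(x, mu) = √(6.6667) ≈ 2.582


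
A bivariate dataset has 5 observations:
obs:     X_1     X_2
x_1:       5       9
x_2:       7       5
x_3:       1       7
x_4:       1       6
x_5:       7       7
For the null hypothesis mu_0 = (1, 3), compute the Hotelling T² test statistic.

Step 1 — sample mean vector:
  mean(X_1) = (5 + 7 + 1 + 1 + 7) / 5 = 21/5 = 4.2
  mean(X_2) = (9 + 5 + 7 + 6 + 7) / 5 = 34/5 = 6.8
  x̄ = (4.2, 6.8),  deviation x̄ - mu_0 = (4.2, 6.8) - (1, 3) = (3.2, 3.8).

Step 2 — sample covariance matrix, S[i,j] = (1/(n-1)) · Σ_k (x_{k,i} - mean_i) · (x_{k,j} - mean_j), divisor n-1 = 4:
  S[X_1,X_1] = ((0.8)·(0.8) + (2.8)·(2.8) + (-3.2)·(-3.2) + (-3.2)·(-3.2) + (2.8)·(2.8)) / 4 = 36.8/4 = 9.2
  S[X_1,X_2] = ((0.8)·(2.2) + (2.8)·(-1.8) + (-3.2)·(0.2) + (-3.2)·(-0.8) + (2.8)·(0.2)) / 4 = -0.8/4 = -0.2
  S[X_2,X_2] = ((2.2)·(2.2) + (-1.8)·(-1.8) + (0.2)·(0.2) + (-0.8)·(-0.8) + (0.2)·(0.2)) / 4 = 8.8/4 = 2.2
  S = [[9.2, -0.2],
 [-0.2, 2.2]].

Step 3 — invert S. det(S) = 9.2·2.2 - (-0.2)² = 20.2.
  S^{-1} = (1/det) · [[d, -b], [-b, a]] = [[0.1089, 0.0099],
 [0.0099, 0.4554]].

Step 4 — quadratic form (x̄ - mu_0)^T · S^{-1} · (x̄ - mu_0):
  S^{-1} · (x̄ - mu_0) = (0.3861, 1.7624),
  (x̄ - mu_0)^T · [...] = (3.2)·(0.3861) + (3.8)·(1.7624) = 7.9327.

Step 5 — scale by n: T² = 5 · 7.9327 = 39.6634.

T² ≈ 39.6634


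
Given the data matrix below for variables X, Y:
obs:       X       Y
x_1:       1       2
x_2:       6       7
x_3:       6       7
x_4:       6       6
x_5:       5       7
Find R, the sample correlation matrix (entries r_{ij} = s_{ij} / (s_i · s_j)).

Step 1 — column means:
  mean(X) = (1 + 6 + 6 + 6 + 5) / 5 = 24/5 = 4.8
  mean(Y) = (2 + 7 + 7 + 6 + 7) / 5 = 29/5 = 5.8

Step 2 — sample variances and covariances s[i,j] = (1/(n-1)) · Σ_k (x_{k,i} - mean_i) · (x_{k,j} - mean_j), with n-1 = 4:
  s[X,X] = ((-3.8)·(-3.8) + (1.2)·(1.2) + (1.2)·(1.2) + (1.2)·(1.2) + (0.2)·(0.2)) / 4 = 18.8/4 = 4.7
  s[X,Y] = ((-3.8)·(-3.8) + (1.2)·(1.2) + (1.2)·(1.2) + (1.2)·(0.2) + (0.2)·(1.2)) / 4 = 17.8/4 = 4.45
  s[Y,Y] = ((-3.8)·(-3.8) + (1.2)·(1.2) + (1.2)·(1.2) + (0.2)·(0.2) + (1.2)·(1.2)) / 4 = 18.8/4 = 4.7
  Sample standard deviations s_i = √(s[i,i]):
  s(X) = √(4.7) = 2.1679
  s(Y) = √(4.7) = 2.1679

Step 3 — r_{ij} = s_{ij} / (s_i · s_j):
  r[X,X] = 1 (diagonal).
  r[X,Y] = 4.45 / (2.1679 · 2.1679) = 4.45 / 4.7 = 0.9468
  r[Y,Y] = 1 (diagonal).

R is symmetric with unit diagonal. Assembling:

R = [[1, 0.9468],
 [0.9468, 1]]


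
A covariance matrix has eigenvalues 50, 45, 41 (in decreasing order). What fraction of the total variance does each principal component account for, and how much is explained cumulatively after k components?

Step 1 — total variance = trace(Sigma) = Σ λ_i = 50 + 45 + 41 = 136.

Step 2 — fraction explained by component i = λ_i / Σ λ:
  PC1: 50/136 = 0.3676
  PC2: 45/136 = 0.3309
  PC3: 41/136 = 0.3015

Step 3 — cumulative fraction after k components = (λ_1 + ... + λ_k) / Σ λ:
  k = 1: 50/136 = 0.3676
  k = 2: (50 + 45)/136 = 95/136 = 0.6985
  k = 3: (50 + 45 + 41)/136 = 136/136 = 1

Summary (fraction, with percent):

explained: PC1 0.3676 (36.76%), PC2 0.3309 (33.09%), PC3 0.3015 (30.15%);  cumulative: 0.3676, 0.6985, 1


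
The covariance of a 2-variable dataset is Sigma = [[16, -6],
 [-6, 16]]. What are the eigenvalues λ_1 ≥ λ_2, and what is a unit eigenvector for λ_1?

Step 1 — characteristic polynomial of 2×2 Sigma:
  det(Sigma - λI) = λ² - trace · λ + det = 0.
  trace = 16 + 16 = 32, det = 16·16 - (-6)² = 220.
Step 2 — discriminant:
  Δ = trace² - 4·det = 1024 - 880 = 144.
Step 3 — eigenvalues:
  λ = (trace ± √Δ)/2 = (32 ± 12)/2,
  λ_1 = 22,  λ_2 = 10.

Step 4 — unit eigenvector for λ_1: solve (Sigma - λ_1 I)v = 0. First row:
  (16 - 22)·v_x + (-6)·v_y = 0, i.e. (-6)·v_x + (-6)·v_y = 0,
  so v ∝ (b, λ_1 - a) = (-6, 6); multiply by -1 so the first entry is positive: u = (6, -6).
  ||u|| = √((6)² + (-6)²) = √(72) ≈ 8.4853,
  v_1 = u/||u|| ≈ (0.7071, -0.7071) (||v_1|| = 1).

λ_1 = 22,  λ_2 = 10;  v_1 ≈ (0.7071, -0.7071)


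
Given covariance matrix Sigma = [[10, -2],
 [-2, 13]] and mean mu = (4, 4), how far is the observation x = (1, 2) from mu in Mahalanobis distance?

Step 1 — centre the observation: (x - mu) = (-3, -2).

Step 2 — invert Sigma. det(Sigma) = 10·13 - (-2)² = 126.
  Sigma^{-1} = (1/det) · [[d, -b], [-b, a]] = [[0.1032, 0.0159],
 [0.0159, 0.0794]].

Step 3 — form the quadratic (x - mu)^T · Sigma^{-1} · (x - mu):
  Sigma^{-1} · (x - mu) = (-0.3413, -0.2063).
  (x - mu)^T · [Sigma^{-1} · (x - mu)] = (-3)·(-0.3413) + (-2)·(-0.2063) = 1.4365.

Step 4 — take square root: d = √(1.4365) ≈ 1.1985.

d(x, mu) = √(1.4365) ≈ 1.1985


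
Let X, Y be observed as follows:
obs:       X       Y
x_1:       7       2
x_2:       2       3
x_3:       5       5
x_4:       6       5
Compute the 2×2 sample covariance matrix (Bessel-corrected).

Step 1 — column means:
  mean(X) = (7 + 2 + 5 + 6) / 4 = 20/4 = 5
  mean(Y) = (2 + 3 + 5 + 5) / 4 = 15/4 = 3.75

Step 2 — sample covariance S[i,j] = (1/(n-1)) · Σ_k (x_{k,i} - mean_i) · (x_{k,j} - mean_j), with n-1 = 3.
  S[X,X] = ((2)·(2) + (-3)·(-3) + (0)·(0) + (1)·(1)) / 3 = 14/3 = 4.6667
  S[X,Y] = ((2)·(-1.75) + (-3)·(-0.75) + (0)·(1.25) + (1)·(1.25)) / 3 = 0/3 = 0
  S[Y,Y] = ((-1.75)·(-1.75) + (-0.75)·(-0.75) + (1.25)·(1.25) + (1.25)·(1.25)) / 3 = 6.75/3 = 2.25

S is symmetric (S[j,i] = S[i,j]). Assembling:

S = [[4.6667, 0],
 [0, 2.25]]


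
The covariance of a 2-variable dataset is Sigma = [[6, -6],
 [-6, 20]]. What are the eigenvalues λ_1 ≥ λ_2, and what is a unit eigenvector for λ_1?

Step 1 — characteristic polynomial of 2×2 Sigma:
  det(Sigma - λI) = λ² - trace · λ + det = 0.
  trace = 6 + 20 = 26, det = 6·20 - (-6)² = 84.
Step 2 — discriminant:
  Δ = trace² - 4·det = 676 - 336 = 340.
Step 3 — eigenvalues:
  λ = (trace ± √Δ)/2 = (26 ± 18.4391)/2,
  λ_1 = 22.2195,  λ_2 = 3.7805.

Step 4 — unit eigenvector for λ_1: solve (Sigma - λ_1 I)v = 0. First row:
  (6 - 22.2195)·v_x + (-6)·v_y = 0, i.e. (-16.2195)·v_x + (-6)·v_y = 0,
  so v ∝ (b, λ_1 - a) = (-6, 16.2195); multiply by -1 so the first entry is positive: u = (6, -16.2195).
  ||u|| = √((6)² + (-16.2195)²) = √(299.0736) ≈ 17.2937,
  v_1 = u/||u|| ≈ (0.3469, -0.9379) (||v_1|| = 1).

λ_1 = 22.2195,  λ_2 = 3.7805;  v_1 ≈ (0.3469, -0.9379)
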